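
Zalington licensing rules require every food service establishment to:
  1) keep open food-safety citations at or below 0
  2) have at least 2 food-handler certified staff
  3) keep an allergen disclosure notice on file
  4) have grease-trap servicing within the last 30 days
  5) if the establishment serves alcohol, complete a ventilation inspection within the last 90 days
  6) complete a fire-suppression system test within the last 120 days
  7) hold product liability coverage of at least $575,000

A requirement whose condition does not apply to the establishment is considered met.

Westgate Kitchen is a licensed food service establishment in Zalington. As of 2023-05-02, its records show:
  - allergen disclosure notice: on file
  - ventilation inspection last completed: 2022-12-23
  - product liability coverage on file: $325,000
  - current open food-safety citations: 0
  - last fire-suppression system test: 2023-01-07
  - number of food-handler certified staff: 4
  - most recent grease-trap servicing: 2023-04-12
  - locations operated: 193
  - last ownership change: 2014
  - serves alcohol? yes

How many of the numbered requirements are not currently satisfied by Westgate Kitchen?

1. open food-safety citations 0 ≤ 0 → met
2. food-handler certified staff 4 ≥ 2 → met
3. allergen disclosure notice present → met
4. grease-trap servicing 20 days ago vs limit 30 → met
5. condition 'serves alcohol' holds; ventilation inspection 130 days ago vs limit 90 → not met
6. fire-suppression system test 115 days ago vs limit 120 → met
7. product liability coverage $325,000 < $575,000 → not met
Not met: 2 of 7

2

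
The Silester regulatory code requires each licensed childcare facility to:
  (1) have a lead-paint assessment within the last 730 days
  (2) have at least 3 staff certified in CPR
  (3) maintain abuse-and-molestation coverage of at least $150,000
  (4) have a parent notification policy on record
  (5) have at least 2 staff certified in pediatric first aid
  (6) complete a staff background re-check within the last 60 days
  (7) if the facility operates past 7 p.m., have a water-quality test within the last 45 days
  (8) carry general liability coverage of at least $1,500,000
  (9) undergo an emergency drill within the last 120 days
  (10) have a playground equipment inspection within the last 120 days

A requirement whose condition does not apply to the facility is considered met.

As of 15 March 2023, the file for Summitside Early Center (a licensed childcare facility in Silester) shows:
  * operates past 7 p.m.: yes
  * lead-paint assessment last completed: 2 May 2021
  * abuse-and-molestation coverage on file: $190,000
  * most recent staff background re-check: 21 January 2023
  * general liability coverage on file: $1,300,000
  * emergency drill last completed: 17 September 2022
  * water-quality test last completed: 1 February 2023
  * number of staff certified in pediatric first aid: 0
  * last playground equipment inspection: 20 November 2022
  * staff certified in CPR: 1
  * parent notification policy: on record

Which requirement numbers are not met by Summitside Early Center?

2, 5, 8, 9

1. lead-paint assessment 682 days ago vs limit 730 → met
2. staff certified in CPR 1 < 3 → not met
3. abuse-and-molestation coverage $190,000 ≥ $150,000 → met
4. parent notification policy present → met
5. staff certified in pediatric first aid 0 < 2 → not met
6. staff background re-check 53 days ago vs limit 60 → met
7. condition 'operates past 7 p.m.' holds; water-quality test 42 days ago vs limit 45 → met
8. general liability coverage $1,300,000 < $1,500,000 → not met
9. emergency drill 179 days ago vs limit 120 → not met
10. playground equipment inspection 115 days ago vs limit 120 → met
Not met: 2, 5, 8, 9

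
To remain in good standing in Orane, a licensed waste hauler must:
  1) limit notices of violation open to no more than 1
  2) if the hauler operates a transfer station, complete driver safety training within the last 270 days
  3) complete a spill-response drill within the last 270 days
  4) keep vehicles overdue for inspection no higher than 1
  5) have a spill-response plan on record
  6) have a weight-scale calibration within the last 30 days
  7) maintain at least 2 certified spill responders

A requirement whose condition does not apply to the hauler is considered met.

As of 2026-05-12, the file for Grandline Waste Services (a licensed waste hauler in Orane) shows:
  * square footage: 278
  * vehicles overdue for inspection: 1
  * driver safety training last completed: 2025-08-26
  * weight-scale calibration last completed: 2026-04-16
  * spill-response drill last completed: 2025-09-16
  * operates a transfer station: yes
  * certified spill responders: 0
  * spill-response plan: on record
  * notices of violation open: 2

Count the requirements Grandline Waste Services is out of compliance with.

1. notices of violation open 2 > 1 → not met
2. condition 'operates a transfer station' holds; driver safety training 259 days ago vs limit 270 → met
3. spill-response drill 238 days ago vs limit 270 → met
4. vehicles overdue for inspection 1 ≤ 1 → met
5. spill-response plan present → met
6. weight-scale calibration 26 days ago vs limit 30 → met
7. certified spill responders 0 < 2 → not met
Not met: 2 of 7

2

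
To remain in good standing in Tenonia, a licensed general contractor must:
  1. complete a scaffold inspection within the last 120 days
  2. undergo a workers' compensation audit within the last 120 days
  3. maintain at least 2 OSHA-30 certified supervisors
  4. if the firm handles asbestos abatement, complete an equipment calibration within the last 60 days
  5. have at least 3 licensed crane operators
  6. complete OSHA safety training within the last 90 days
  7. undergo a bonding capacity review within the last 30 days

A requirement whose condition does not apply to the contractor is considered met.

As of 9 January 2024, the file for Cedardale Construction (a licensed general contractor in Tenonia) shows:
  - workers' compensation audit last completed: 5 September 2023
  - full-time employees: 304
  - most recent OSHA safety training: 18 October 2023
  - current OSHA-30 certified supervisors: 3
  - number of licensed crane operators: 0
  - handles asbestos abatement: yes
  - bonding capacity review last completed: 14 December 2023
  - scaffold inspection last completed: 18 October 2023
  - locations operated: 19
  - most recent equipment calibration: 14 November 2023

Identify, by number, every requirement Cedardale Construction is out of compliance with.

1. scaffold inspection 83 days ago vs limit 120 → met
2. workers' compensation audit 126 days ago vs limit 120 → not met
3. OSHA-30 certified supervisors 3 ≥ 2 → met
4. condition 'handles asbestos abatement' holds; equipment calibration 56 days ago vs limit 60 → met
5. licensed crane operators 0 < 3 → not met
6. OSHA safety training 83 days ago vs limit 90 → met
7. bonding capacity review 26 days ago vs limit 30 → met
Not met: 2, 5

2, 5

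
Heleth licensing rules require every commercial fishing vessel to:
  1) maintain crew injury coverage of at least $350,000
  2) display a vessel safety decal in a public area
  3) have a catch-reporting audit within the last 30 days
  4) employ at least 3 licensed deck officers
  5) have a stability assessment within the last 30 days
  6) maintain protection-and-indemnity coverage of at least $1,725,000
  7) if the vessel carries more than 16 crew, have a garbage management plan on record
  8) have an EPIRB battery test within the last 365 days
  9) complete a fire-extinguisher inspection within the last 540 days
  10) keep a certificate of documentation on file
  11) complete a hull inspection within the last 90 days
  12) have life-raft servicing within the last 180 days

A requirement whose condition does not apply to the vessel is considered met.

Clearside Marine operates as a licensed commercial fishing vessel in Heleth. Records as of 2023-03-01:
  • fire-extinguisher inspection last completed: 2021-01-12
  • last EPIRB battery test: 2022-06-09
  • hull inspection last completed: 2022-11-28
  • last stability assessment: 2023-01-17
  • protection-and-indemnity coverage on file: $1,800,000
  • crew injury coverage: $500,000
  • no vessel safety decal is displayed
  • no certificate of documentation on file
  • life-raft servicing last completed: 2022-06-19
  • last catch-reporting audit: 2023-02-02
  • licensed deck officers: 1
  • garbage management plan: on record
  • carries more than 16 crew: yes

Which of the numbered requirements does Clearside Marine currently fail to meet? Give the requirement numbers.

2, 4, 5, 9, 10, 11, 12

1. crew injury coverage $500,000 ≥ $350,000 → met
2. vessel safety decal absent → not met
3. catch-reporting audit 27 days ago vs limit 30 → met
4. licensed deck officers 1 < 3 → not met
5. stability assessment 43 days ago vs limit 30 → not met
6. protection-and-indemnity coverage $1,800,000 ≥ $1,725,000 → met
7. condition 'carries more than 16 crew' holds; garbage management plan present → met
8. EPIRB battery test 265 days ago vs limit 365 → met
9. fire-extinguisher inspection 778 days ago vs limit 540 → not met
10. certificate of documentation absent → not met
11. hull inspection 93 days ago vs limit 90 → not met
12. life-raft servicing 255 days ago vs limit 180 → not met
Not met: 2, 4, 5, 9, 10, 11, 12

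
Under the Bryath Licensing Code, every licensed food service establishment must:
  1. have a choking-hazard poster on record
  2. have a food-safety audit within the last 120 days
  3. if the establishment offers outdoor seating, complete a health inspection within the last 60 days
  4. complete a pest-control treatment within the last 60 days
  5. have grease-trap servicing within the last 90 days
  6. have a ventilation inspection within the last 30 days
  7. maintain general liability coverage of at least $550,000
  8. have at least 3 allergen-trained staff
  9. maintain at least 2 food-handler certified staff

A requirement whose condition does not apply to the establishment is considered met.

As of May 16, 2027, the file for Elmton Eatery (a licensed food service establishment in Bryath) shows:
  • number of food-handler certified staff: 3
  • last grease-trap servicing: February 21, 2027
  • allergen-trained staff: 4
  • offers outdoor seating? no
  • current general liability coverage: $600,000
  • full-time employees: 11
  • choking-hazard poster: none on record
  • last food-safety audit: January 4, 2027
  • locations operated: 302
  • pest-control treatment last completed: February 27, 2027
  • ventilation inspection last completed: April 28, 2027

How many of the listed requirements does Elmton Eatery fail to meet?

1. choking-hazard poster absent → not met
2. food-safety audit 132 days ago vs limit 120 → not met
3. condition 'offers outdoor seating' does not hold → requirement n/a → met
4. pest-control treatment 78 days ago vs limit 60 → not met
5. grease-trap servicing 84 days ago vs limit 90 → met
6. ventilation inspection 18 days ago vs limit 30 → met
7. general liability coverage $600,000 ≥ $550,000 → met
8. allergen-trained staff 4 ≥ 3 → met
9. food-handler certified staff 3 ≥ 2 → met
Not met: 3 of 9

3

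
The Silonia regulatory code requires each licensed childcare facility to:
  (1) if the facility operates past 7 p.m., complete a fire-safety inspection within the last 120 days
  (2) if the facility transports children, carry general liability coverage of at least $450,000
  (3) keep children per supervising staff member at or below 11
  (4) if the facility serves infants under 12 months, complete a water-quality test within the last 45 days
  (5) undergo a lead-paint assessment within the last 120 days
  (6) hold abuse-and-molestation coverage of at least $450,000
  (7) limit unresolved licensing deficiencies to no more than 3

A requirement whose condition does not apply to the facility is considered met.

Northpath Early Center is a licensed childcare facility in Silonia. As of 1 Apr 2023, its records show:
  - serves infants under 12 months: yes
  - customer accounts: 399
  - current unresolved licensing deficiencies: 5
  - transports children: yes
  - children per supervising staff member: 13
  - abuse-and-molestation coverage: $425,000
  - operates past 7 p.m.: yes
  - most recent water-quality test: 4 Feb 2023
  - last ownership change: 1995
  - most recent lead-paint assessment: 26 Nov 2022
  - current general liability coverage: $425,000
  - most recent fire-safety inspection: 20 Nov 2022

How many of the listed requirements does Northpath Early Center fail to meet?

1. condition 'operates past 7 p.m.' holds; fire-safety inspection 132 days ago vs limit 120 → not met
2. condition 'transports children' holds; general liability coverage $425,000 < $450,000 → not met
3. children per supervising staff member 13 > 11 → not met
4. condition 'serves infants under 12 months' holds; water-quality test 56 days ago vs limit 45 → not met
5. lead-paint assessment 126 days ago vs limit 120 → not met
6. abuse-and-molestation coverage $425,000 < $450,000 → not met
7. unresolved licensing deficiencies 5 > 3 → not met
Not met: 7 of 7

7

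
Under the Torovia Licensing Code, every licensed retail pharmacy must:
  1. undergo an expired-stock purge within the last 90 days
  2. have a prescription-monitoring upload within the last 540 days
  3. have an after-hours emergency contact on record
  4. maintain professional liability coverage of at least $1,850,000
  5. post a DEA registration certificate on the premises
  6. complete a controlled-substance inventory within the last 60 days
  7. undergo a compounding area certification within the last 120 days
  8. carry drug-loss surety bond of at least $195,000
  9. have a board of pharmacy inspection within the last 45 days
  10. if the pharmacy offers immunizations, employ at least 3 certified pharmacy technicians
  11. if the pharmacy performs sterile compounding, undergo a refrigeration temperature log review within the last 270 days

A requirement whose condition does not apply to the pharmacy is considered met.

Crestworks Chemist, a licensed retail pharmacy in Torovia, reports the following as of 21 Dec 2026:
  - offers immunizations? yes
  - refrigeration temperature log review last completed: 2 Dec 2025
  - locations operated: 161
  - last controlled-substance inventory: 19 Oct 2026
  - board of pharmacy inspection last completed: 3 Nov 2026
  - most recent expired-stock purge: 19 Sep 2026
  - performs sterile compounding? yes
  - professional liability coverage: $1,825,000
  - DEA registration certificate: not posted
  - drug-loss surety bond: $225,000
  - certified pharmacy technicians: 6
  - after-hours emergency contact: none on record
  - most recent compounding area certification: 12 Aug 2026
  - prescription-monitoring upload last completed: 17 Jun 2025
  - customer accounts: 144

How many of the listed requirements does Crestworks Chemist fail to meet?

1. expired-stock purge 93 days ago vs limit 90 → not met
2. prescription-monitoring upload 552 days ago vs limit 540 → not met
3. after-hours emergency contact absent → not met
4. professional liability coverage $1,825,000 < $1,850,000 → not met
5. DEA registration certificate absent → not met
6. controlled-substance inventory 63 days ago vs limit 60 → not met
7. compounding area certification 131 days ago vs limit 120 → not met
8. drug-loss surety bond $225,000 ≥ $195,000 → met
9. board of pharmacy inspection 48 days ago vs limit 45 → not met
10. condition 'offers immunizations' holds; certified pharmacy technicians 6 ≥ 3 → met
11. condition 'performs sterile compounding' holds; refrigeration temperature log review 384 days ago vs limit 270 → not met
Not met: 9 of 11

9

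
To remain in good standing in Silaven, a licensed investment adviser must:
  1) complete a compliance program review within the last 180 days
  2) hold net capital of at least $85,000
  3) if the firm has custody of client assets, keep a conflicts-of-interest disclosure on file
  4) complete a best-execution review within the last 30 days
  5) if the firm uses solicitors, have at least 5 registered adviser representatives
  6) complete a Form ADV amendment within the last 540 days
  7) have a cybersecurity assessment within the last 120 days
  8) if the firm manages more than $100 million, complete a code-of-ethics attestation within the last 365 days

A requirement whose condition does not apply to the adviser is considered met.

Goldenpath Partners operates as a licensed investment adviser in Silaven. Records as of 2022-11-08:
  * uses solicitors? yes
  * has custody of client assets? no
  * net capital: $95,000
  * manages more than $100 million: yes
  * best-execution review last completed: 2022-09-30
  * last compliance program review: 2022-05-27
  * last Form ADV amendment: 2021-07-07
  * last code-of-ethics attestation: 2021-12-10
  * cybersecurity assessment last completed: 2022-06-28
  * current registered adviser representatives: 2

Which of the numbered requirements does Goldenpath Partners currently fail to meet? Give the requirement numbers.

1. compliance program review 165 days ago vs limit 180 → met
2. net capital $95,000 ≥ $85,000 → met
3. condition 'has custody of client assets' does not hold → requirement n/a → met
4. best-execution review 39 days ago vs limit 30 → not met
5. condition 'uses solicitors' holds; registered adviser representatives 2 < 5 → not met
6. Form ADV amendment 489 days ago vs limit 540 → met
7. cybersecurity assessment 133 days ago vs limit 120 → not met
8. condition 'manages more than $100 million' holds; code-of-ethics attestation 333 days ago vs limit 365 → met
Not met: 4, 5, 7

4, 5, 7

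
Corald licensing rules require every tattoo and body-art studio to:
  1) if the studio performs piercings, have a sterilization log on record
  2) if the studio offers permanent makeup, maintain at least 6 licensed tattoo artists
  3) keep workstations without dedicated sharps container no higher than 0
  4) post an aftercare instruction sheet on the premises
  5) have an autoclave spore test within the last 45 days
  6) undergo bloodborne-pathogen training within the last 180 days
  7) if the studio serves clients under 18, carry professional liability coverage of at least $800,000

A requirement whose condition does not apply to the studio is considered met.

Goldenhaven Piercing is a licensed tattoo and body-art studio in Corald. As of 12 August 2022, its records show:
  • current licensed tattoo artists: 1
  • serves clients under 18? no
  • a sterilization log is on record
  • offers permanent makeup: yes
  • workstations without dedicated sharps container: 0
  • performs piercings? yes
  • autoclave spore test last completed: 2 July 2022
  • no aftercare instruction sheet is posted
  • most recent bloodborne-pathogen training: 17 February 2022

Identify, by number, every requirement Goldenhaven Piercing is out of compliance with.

2, 4

1. condition 'performs piercings' holds; sterilization log present → met
2. condition 'offers permanent makeup' holds; licensed tattoo artists 1 < 6 → not met
3. workstations without dedicated sharps container 0 ≤ 0 → met
4. aftercare instruction sheet absent → not met
5. autoclave spore test 41 days ago vs limit 45 → met
6. bloodborne-pathogen training 176 days ago vs limit 180 → met
7. condition 'serves clients under 18' does not hold → requirement n/a → met
Not met: 2, 4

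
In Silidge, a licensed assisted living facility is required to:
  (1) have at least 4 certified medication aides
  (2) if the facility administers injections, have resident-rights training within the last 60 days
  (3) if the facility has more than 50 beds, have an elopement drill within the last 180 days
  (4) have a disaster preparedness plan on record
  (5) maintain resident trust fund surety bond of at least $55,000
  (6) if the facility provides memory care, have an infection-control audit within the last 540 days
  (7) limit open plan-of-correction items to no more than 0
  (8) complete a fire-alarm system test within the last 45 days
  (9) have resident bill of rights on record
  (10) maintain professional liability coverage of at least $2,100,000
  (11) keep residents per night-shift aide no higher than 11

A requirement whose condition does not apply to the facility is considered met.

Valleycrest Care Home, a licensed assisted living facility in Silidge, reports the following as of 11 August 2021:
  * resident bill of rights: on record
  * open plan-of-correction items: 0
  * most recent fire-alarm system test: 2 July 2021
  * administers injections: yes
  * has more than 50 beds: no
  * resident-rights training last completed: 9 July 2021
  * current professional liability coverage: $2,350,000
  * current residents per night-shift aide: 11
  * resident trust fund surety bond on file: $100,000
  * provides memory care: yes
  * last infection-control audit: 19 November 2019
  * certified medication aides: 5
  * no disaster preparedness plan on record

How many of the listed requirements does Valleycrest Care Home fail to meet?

2

1. certified medication aides 5 ≥ 4 → met
2. condition 'administers injections' holds; resident-rights training 33 days ago vs limit 60 → met
3. condition 'has more than 50 beds' does not hold → requirement n/a → met
4. disaster preparedness plan absent → not met
5. resident trust fund surety bond $100,000 ≥ $55,000 → met
6. condition 'provides memory care' holds; infection-control audit 631 days ago vs limit 540 → not met
7. open plan-of-correction items 0 ≤ 0 → met
8. fire-alarm system test 40 days ago vs limit 45 → met
9. resident bill of rights present → met
10. professional liability coverage $2,350,000 ≥ $2,100,000 → met
11. residents per night-shift aide 11 ≤ 11 → met
Not met: 2 of 11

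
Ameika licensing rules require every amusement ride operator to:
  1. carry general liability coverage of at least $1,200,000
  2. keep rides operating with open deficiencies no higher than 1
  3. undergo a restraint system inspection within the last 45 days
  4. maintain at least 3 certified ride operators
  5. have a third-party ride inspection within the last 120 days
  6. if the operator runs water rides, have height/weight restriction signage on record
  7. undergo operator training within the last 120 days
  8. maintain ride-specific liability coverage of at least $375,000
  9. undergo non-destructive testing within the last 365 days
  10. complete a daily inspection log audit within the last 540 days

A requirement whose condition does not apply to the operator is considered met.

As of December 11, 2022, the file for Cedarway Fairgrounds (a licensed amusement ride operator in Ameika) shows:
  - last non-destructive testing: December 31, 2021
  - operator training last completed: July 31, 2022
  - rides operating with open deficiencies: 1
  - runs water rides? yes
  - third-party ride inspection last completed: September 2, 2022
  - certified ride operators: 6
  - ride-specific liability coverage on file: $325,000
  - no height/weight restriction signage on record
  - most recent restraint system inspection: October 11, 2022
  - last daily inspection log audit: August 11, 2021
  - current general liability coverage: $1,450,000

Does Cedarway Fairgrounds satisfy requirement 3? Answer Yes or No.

No

3. restraint system inspection 61 days ago vs limit 45 → not met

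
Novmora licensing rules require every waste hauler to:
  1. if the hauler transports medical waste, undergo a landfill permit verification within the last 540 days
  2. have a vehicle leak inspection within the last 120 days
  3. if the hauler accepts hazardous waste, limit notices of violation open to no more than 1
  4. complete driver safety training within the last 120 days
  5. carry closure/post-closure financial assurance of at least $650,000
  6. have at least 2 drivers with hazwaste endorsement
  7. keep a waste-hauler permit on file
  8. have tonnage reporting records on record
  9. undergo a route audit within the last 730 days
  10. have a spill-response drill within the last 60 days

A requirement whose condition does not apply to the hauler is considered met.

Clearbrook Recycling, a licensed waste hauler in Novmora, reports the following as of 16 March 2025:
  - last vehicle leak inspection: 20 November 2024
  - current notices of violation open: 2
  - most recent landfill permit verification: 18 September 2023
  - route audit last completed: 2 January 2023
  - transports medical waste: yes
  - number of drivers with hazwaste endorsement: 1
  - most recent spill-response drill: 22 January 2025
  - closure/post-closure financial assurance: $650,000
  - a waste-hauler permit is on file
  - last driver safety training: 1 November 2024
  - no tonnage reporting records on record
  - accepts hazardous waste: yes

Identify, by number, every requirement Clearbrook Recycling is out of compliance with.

1, 3, 4, 6, 8, 9

1. condition 'transports medical waste' holds; landfill permit verification 545 days ago vs limit 540 → not met
2. vehicle leak inspection 116 days ago vs limit 120 → met
3. condition 'accepts hazardous waste' holds; notices of violation open 2 > 1 → not met
4. driver safety training 135 days ago vs limit 120 → not met
5. closure/post-closure financial assurance $650,000 ≥ $650,000 → met
6. drivers with hazwaste endorsement 1 < 2 → not met
7. waste-hauler permit present → met
8. tonnage reporting records absent → not met
9. route audit 804 days ago vs limit 730 → not met
10. spill-response drill 53 days ago vs limit 60 → met
Not met: 1, 3, 4, 6, 8, 9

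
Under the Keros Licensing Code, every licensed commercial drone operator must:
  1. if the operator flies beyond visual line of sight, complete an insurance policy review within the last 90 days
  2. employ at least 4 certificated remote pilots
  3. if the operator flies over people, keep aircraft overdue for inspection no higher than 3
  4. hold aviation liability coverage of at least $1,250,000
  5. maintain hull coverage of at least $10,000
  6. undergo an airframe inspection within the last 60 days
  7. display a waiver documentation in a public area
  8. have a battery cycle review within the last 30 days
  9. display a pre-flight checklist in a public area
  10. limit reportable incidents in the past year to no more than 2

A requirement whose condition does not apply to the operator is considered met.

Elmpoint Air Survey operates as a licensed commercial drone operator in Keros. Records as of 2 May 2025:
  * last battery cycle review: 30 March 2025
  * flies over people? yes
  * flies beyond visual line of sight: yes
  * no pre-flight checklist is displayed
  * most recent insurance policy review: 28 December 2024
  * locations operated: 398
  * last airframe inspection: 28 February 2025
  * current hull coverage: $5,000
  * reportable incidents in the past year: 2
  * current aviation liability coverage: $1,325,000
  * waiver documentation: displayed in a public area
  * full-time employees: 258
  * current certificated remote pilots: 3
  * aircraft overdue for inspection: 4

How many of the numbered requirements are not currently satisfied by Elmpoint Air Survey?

7

1. condition 'flies beyond visual line of sight' holds; insurance policy review 125 days ago vs limit 90 → not met
2. certificated remote pilots 3 < 4 → not met
3. condition 'flies over people' holds; aircraft overdue for inspection 4 > 3 → not met
4. aviation liability coverage $1,325,000 ≥ $1,250,000 → met
5. hull coverage $5,000 < $10,000 → not met
6. airframe inspection 63 days ago vs limit 60 → not met
7. waiver documentation present → met
8. battery cycle review 33 days ago vs limit 30 → not met
9. pre-flight checklist absent → not met
10. reportable incidents in the past year 2 ≤ 2 → met
Not met: 7 of 10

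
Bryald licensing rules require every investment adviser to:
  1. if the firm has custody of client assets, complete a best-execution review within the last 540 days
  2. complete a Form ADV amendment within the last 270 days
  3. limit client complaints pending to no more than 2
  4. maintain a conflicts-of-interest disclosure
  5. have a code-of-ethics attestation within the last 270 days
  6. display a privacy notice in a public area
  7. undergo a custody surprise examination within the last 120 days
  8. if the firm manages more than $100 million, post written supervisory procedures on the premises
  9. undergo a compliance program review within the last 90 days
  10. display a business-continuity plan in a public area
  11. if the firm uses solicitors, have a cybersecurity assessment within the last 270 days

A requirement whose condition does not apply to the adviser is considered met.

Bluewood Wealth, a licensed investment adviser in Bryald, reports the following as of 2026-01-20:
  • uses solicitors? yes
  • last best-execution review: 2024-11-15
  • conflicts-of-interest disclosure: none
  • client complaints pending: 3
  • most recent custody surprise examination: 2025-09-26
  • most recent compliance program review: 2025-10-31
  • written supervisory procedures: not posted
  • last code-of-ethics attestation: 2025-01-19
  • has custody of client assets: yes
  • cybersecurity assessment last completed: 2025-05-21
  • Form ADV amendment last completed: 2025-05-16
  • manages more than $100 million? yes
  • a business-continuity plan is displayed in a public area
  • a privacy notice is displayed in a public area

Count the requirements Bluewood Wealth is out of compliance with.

1. condition 'has custody of client assets' holds; best-execution review 431 days ago vs limit 540 → met
2. Form ADV amendment 249 days ago vs limit 270 → met
3. client complaints pending 3 > 2 → not met
4. conflicts-of-interest disclosure absent → not met
5. code-of-ethics attestation 366 days ago vs limit 270 → not met
6. privacy notice present → met
7. custody surprise examination 116 days ago vs limit 120 → met
8. condition 'manages more than $100 million' holds; written supervisory procedures absent → not met
9. compliance program review 81 days ago vs limit 90 → met
10. business-continuity plan present → met
11. condition 'uses solicitors' holds; cybersecurity assessment 244 days ago vs limit 270 → met
Not met: 4 of 11

4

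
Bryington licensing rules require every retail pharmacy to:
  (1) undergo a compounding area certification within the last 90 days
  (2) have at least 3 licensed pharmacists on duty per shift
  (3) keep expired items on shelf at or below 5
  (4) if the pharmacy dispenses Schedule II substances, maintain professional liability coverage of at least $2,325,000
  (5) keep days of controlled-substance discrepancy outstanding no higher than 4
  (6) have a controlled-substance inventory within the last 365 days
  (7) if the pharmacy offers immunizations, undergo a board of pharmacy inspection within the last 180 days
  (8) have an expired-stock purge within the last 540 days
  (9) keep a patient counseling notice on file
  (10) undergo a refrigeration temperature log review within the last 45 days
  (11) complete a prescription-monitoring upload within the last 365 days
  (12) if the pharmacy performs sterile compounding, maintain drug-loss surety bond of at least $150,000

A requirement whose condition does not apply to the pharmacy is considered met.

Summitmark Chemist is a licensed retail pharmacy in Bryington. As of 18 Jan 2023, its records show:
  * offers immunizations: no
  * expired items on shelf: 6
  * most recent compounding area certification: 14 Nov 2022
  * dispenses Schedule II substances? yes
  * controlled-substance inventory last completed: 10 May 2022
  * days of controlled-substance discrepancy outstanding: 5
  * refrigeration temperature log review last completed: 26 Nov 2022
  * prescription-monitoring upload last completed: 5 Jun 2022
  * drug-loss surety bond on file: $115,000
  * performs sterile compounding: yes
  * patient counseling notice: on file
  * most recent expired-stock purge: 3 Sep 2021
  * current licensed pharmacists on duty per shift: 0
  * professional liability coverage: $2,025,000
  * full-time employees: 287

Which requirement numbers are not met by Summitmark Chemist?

2, 3, 4, 5, 10, 12

1. compounding area certification 65 days ago vs limit 90 → met
2. licensed pharmacists on duty per shift 0 < 3 → not met
3. expired items on shelf 6 > 5 → not met
4. condition 'dispenses Schedule II substances' holds; professional liability coverage $2,025,000 < $2,325,000 → not met
5. days of controlled-substance discrepancy outstanding 5 > 4 → not met
6. controlled-substance inventory 253 days ago vs limit 365 → met
7. condition 'offers immunizations' does not hold → requirement n/a → met
8. expired-stock purge 502 days ago vs limit 540 → met
9. patient counseling notice present → met
10. refrigeration temperature log review 53 days ago vs limit 45 → not met
11. prescription-monitoring upload 227 days ago vs limit 365 → met
12. condition 'performs sterile compounding' holds; drug-loss surety bond $115,000 < $150,000 → not met
Not met: 2, 3, 4, 5, 10, 12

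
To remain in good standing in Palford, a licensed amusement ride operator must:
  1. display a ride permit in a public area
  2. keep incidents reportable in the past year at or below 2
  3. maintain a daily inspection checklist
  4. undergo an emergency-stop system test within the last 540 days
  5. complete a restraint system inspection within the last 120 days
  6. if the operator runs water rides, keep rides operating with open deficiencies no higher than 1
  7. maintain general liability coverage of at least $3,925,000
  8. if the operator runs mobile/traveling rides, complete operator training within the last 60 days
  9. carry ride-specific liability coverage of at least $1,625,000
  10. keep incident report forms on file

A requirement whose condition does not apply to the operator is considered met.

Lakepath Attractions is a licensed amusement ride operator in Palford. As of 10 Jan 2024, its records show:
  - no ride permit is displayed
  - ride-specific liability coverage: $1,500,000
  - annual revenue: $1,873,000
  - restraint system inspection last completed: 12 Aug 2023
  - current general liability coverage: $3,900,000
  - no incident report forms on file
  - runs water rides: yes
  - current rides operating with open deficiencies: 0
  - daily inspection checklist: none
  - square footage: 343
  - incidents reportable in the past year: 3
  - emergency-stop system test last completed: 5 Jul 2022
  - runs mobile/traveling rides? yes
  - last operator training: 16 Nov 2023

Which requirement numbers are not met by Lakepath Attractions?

1. ride permit absent → not met
2. incidents reportable in the past year 3 > 2 → not met
3. daily inspection checklist absent → not met
4. emergency-stop system test 554 days ago vs limit 540 → not met
5. restraint system inspection 151 days ago vs limit 120 → not met
6. condition 'runs water rides' holds; rides operating with open deficiencies 0 ≤ 1 → met
7. general liability coverage $3,900,000 < $3,925,000 → not met
8. condition 'runs mobile/traveling rides' holds; operator training 55 days ago vs limit 60 → met
9. ride-specific liability coverage $1,500,000 < $1,625,000 → not met
10. incident report forms absent → not met
Not met: 1, 2, 3, 4, 5, 7, 9, 10

1, 2, 3, 4, 5, 7, 9, 10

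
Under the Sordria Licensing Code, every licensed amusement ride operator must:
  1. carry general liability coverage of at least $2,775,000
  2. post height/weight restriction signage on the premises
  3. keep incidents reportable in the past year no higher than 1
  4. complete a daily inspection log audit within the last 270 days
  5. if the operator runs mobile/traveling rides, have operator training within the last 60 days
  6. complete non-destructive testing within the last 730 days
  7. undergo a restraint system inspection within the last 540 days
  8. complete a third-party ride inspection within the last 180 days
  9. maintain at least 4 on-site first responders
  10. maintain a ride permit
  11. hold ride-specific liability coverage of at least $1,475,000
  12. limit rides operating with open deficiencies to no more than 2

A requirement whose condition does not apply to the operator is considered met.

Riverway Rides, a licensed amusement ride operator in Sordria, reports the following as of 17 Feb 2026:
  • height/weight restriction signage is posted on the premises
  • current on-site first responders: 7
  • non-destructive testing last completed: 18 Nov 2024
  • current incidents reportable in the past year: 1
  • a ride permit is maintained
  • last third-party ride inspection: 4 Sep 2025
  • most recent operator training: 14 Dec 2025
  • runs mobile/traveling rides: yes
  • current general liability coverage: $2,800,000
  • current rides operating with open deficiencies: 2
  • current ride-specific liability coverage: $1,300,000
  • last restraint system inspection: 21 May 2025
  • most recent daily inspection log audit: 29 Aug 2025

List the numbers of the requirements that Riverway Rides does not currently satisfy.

1. general liability coverage $2,800,000 ≥ $2,775,000 → met
2. height/weight restriction signage present → met
3. incidents reportable in the past year 1 ≤ 1 → met
4. daily inspection log audit 172 days ago vs limit 270 → met
5. condition 'runs mobile/traveling rides' holds; operator training 65 days ago vs limit 60 → not met
6. non-destructive testing 456 days ago vs limit 730 → met
7. restraint system inspection 272 days ago vs limit 540 → met
8. third-party ride inspection 166 days ago vs limit 180 → met
9. on-site first responders 7 ≥ 4 → met
10. ride permit present → met
11. ride-specific liability coverage $1,300,000 < $1,475,000 → not met
12. rides operating with open deficiencies 2 ≤ 2 → met
Not met: 5, 11

5, 11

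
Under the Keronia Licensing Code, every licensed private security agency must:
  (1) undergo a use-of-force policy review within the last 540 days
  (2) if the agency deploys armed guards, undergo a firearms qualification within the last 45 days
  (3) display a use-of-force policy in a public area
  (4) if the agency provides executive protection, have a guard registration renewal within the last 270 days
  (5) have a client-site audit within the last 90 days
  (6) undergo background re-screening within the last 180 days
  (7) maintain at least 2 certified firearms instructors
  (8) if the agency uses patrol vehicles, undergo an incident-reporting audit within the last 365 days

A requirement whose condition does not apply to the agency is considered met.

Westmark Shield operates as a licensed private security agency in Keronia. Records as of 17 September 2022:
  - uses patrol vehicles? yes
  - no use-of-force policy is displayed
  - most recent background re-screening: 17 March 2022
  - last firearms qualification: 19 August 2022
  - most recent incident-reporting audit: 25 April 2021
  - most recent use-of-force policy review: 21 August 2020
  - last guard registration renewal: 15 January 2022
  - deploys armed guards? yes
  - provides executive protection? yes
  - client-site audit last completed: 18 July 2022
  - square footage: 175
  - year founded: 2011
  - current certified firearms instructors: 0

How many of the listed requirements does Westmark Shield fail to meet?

1. use-of-force policy review 757 days ago vs limit 540 → not met
2. condition 'deploys armed guards' holds; firearms qualification 29 days ago vs limit 45 → met
3. use-of-force policy absent → not met
4. condition 'provides executive protection' holds; guard registration renewal 245 days ago vs limit 270 → met
5. client-site audit 61 days ago vs limit 90 → met
6. background re-screening 184 days ago vs limit 180 → not met
7. certified firearms instructors 0 < 2 → not met
8. condition 'uses patrol vehicles' holds; incident-reporting audit 510 days ago vs limit 365 → not met
Not met: 5 of 8

5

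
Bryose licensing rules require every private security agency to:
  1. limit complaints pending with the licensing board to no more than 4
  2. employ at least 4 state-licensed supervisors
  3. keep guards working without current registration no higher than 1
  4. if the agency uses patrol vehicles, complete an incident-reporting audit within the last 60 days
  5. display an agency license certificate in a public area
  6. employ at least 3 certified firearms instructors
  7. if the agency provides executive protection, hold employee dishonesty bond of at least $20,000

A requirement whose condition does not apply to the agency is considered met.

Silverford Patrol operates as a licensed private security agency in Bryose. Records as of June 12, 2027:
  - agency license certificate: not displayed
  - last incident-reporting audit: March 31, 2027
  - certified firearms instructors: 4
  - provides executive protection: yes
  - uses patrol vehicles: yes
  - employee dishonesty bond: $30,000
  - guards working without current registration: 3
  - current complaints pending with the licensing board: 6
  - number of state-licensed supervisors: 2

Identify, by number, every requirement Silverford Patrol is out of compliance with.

1. complaints pending with the licensing board 6 > 4 → not met
2. state-licensed supervisors 2 < 4 → not met
3. guards working without current registration 3 > 1 → not met
4. condition 'uses patrol vehicles' holds; incident-reporting audit 73 days ago vs limit 60 → not met
5. agency license certificate absent → not met
6. certified firearms instructors 4 ≥ 3 → met
7. condition 'provides executive protection' holds; employee dishonesty bond $30,000 ≥ $20,000 → met
Not met: 1, 2, 3, 4, 5

1, 2, 3, 4, 5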